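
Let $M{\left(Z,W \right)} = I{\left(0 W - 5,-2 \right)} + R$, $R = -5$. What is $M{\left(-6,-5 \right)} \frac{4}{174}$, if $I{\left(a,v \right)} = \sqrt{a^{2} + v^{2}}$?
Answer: $- \frac{10}{87} + \frac{2 \sqrt{29}}{87} \approx 0.0088544$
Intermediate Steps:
$M{\left(Z,W \right)} = -5 + \sqrt{29}$ ($M{\left(Z,W \right)} = \sqrt{\left(0 W - 5\right)^{2} + \left(-2\right)^{2}} - 5 = \sqrt{\left(0 - 5\right)^{2} + 4} - 5 = \sqrt{\left(-5\right)^{2} + 4} - 5 = \sqrt{25 + 4} - 5 = \sqrt{29} - 5 = -5 + \sqrt{29}$)
$M{\left(-6,-5 \right)} \frac{4}{174} = \left(-5 + \sqrt{29}\right) \frac{4}{174} = \left(-5 + \sqrt{29}\right) 4 \cdot \frac{1}{174} = \left(-5 + \sqrt{29}\right) \frac{2}{87} = - \frac{10}{87} + \frac{2 \sqrt{29}}{87}$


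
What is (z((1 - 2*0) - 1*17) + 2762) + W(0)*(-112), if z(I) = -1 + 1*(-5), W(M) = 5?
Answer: 2196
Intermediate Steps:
z(I) = -6 (z(I) = -1 - 5 = -6)
(z((1 - 2*0) - 1*17) + 2762) + W(0)*(-112) = (-6 + 2762) + 5*(-112) = 2756 - 560 = 2196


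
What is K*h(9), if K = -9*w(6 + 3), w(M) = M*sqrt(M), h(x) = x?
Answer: -2187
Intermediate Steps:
w(M) = M**(3/2)
K = -243 (K = -9*(6 + 3)**(3/2) = -9*9**(3/2) = -9*27 = -243)
K*h(9) = -243*9 = -2187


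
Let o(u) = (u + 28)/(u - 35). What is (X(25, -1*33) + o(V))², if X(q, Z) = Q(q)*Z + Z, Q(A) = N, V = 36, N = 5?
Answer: 17956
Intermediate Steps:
Q(A) = 5
X(q, Z) = 6*Z (X(q, Z) = 5*Z + Z = 6*Z)
o(u) = (28 + u)/(-35 + u)
(X(25, -1*33) + o(V))² = (6*(-1*33) + (28 + 36)/(-35 + 36))² = (6*(-33) + 64/1)² = (-198 + 1*64)² = (-198 + 64)² = (-134)² = 17956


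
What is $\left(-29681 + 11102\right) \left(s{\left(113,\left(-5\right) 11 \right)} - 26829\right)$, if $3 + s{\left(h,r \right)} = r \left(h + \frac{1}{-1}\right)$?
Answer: $612958368$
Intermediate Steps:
$s{\left(h,r \right)} = -3 + r \left(-1 + h\right)$ ($s{\left(h,r \right)} = -3 + r \left(h + \frac{1}{-1}\right) = -3 + r \left(h - 1\right) = -3 + r \left(-1 + h\right)$)
$\left(-29681 + 11102\right) \left(s{\left(113,\left(-5\right) 11 \right)} - 26829\right) = \left(-29681 + 11102\right) \left(\left(-3 - \left(-5\right) 11 + 113 \left(\left(-5\right) 11\right)\right) - 26829\right) = - 18579 \left(\left(-3 - -55 + 113 \left(-55\right)\right) - 26829\right) = - 18579 \left(\left(-3 + 55 - 6215\right) - 26829\right) = - 18579 \left(-6163 - 26829\right) = \left(-18579\right) \left(-32992\right) = 612958368$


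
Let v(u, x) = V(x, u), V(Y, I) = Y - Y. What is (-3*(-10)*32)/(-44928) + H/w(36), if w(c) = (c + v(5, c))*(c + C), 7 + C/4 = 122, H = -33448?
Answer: -54973/29016 ≈ -1.8946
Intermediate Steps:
V(Y, I) = 0
v(u, x) = 0
C = 460 (C = -28 + 4*122 = -28 + 488 = 460)
w(c) = c*(460 + c) (w(c) = (c + 0)*(c + 460) = c*(460 + c))
(-3*(-10)*32)/(-44928) + H/w(36) = (-3*(-10)*32)/(-44928) - 33448*1/(36*(460 + 36)) = (30*32)*(-1/44928) - 33448/(36*496) = 960*(-1/44928) - 33448/17856 = -5/234 - 33448*1/17856 = -5/234 - 4181/2232 = -54973/29016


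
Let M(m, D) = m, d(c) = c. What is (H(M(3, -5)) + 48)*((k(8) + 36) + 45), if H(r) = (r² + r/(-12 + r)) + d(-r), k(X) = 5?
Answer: 13846/3 ≈ 4615.3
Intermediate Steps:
H(r) = r² - r + r/(-12 + r) (H(r) = (r² + r/(-12 + r)) - r = r² - r + r/(-12 + r))
(H(M(3, -5)) + 48)*((k(8) + 36) + 45) = (3*(13 + 3² - 13*3)/(-12 + 3) + 48)*((5 + 36) + 45) = (3*(13 + 9 - 39)/(-9) + 48)*(41 + 45) = (3*(-⅑)*(-17) + 48)*86 = (17/3 + 48)*86 = (161/3)*86 = 13846/3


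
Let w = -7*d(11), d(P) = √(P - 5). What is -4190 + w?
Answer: -4190 - 7*√6 ≈ -4207.1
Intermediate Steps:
d(P) = √(-5 + P)
w = -7*√6 (w = -7*√(-5 + 11) = -7*√6 ≈ -17.146)
-4190 + w = -4190 - 7*√6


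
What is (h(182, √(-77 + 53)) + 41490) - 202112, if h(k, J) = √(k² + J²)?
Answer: -160622 + 10*√331 ≈ -1.6044e+5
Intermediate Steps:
h(k, J) = √(J² + k²)
(h(182, √(-77 + 53)) + 41490) - 202112 = (√((√(-77 + 53))² + 182²) + 41490) - 202112 = (√((√(-24))² + 33124) + 41490) - 202112 = (√((2*I*√6)² + 33124) + 41490) - 202112 = (√(-24 + 33124) + 41490) - 202112 = (√33100 + 41490) - 202112 = (10*√331 + 41490) - 202112 = (41490 + 10*√331) - 202112 = -160622 + 10*√331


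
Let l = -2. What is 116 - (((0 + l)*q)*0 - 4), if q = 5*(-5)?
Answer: 120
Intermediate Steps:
q = -25
116 - (((0 + l)*q)*0 - 4) = 116 - (((0 - 2)*(-25))*0 - 4) = 116 - (-2*(-25)*0 - 4) = 116 - (50*0 - 4) = 116 - (0 - 4) = 116 - 1*(-4) = 116 + 4 = 120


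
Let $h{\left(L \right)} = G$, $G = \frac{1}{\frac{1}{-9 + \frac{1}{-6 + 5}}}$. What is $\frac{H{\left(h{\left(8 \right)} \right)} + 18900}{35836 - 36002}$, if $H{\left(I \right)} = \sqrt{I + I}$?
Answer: $- \frac{9450}{83} - \frac{i \sqrt{5}}{83} \approx -113.86 - 0.026941 i$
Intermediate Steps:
$G = -10$ ($G = \frac{1}{\frac{1}{-9 + \frac{1}{-1}}} = \frac{1}{\frac{1}{-9 - 1}} = \frac{1}{\frac{1}{-10}} = \frac{1}{- \frac{1}{10}} = -10$)
$h{\left(L \right)} = -10$
$H{\left(I \right)} = \sqrt{2} \sqrt{I}$ ($H{\left(I \right)} = \sqrt{2 I} = \sqrt{2} \sqrt{I}$)
$\frac{H{\left(h{\left(8 \right)} \right)} + 18900}{35836 - 36002} = \frac{\sqrt{2} \sqrt{-10} + 18900}{35836 - 36002} = \frac{\sqrt{2} i \sqrt{10} + 18900}{-166} = \left(2 i \sqrt{5} + 18900\right) \left(- \frac{1}{166}\right) = \left(18900 + 2 i \sqrt{5}\right) \left(- \frac{1}{166}\right) = - \frac{9450}{83} - \frac{i \sqrt{5}}{83}$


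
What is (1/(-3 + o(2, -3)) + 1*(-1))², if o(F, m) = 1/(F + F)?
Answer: 225/121 ≈ 1.8595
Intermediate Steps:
o(F, m) = 1/(2*F)
(1/(-3 + o(2, -3)) + 1*(-1))² = (1/(-3 + (½)/2) + 1*(-1))² = (1/(-3 + (½)*(½)) - 1)² = (1/(-3 + ¼) - 1)² = (1/(-11/4) - 1)² = (-4/11 - 1)² = (-15/11)² = 225/121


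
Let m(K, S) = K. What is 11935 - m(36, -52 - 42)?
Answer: 11899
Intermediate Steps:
11935 - m(36, -52 - 42) = 11935 - 1*36 = 11935 - 36 = 11899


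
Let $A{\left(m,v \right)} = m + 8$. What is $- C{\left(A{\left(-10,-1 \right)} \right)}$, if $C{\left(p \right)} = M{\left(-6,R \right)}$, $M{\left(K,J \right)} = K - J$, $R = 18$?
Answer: $24$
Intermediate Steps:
$A{\left(m,v \right)} = 8 + m$
$C{\left(p \right)} = -24$ ($C{\left(p \right)} = -6 - 18 = -24$)
$- C{\left(A{\left(-10,-1 \right)} \right)} = \left(-1\right) \left(-24\right) = 24$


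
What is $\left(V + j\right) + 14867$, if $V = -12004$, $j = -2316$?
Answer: $547$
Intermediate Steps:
$\left(V + j\right) + 14867 = \left(-12004 - 2316\right) + 14867 = -14320 + 14867 = 547$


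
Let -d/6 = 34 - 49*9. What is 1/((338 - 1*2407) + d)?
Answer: 1/373 ≈ 0.0026810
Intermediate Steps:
d = 2442 (d = -6*(34 - 49*9) = -6*(34 - 441) = -6*(-407) = 2442)
1/((338 - 1*2407) + d) = 1/((338 - 1*2407) + 2442) = 1/((338 - 2407) + 2442) = 1/(-2069 + 2442) = 1/373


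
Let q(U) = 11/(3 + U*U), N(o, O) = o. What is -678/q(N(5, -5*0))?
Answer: -18984/11 ≈ -1725.8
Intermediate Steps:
q(U) = 11/(3 + U**2)
-678/q(N(5, -5*0)) = -678/(11/(3 + 5**2)) = -678/(11/(3 + 25)) = -678/(11/28) = -678/(11*(1/28)) = -678/11/28 = -678*28/11 = -18984/11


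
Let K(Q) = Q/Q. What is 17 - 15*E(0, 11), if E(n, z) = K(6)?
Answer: 2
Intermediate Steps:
K(Q) = 1
E(n, z) = 1
17 - 15*E(0, 11) = 17 - 15*1 = 17 - 15 = 2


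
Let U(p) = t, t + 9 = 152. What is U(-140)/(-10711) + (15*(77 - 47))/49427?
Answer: -2248111/529412597 ≈ -0.0042464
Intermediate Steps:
t = 143 (t = -9 + 152 = 143)
U(p) = 143
U(-140)/(-10711) + (15*(77 - 47))/49427 = 143/(-10711) + (15*(77 - 47))/49427 = 143*(-1/10711) + (15*30)*(1/49427) = -143/10711 + 450*(1/49427) = -143/10711 + 450/49427 = -2248111/529412597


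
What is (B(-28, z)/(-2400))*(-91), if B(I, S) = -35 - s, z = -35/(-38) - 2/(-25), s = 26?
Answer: -5551/2400 ≈ -2.3129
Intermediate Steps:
z = 951/950 (z = -35*(-1/38) - 2*(-1/25) = 35/38 + 2/25 = 951/950 ≈ 1.0011)
B(I, S) = -61 (B(I, S) = -35 - 1*26 = -35 - 26 = -61)
(B(-28, z)/(-2400))*(-91) = -61/(-2400)*(-91) = -61*(-1/2400)*(-91) = (61/2400)*(-91) = -5551/2400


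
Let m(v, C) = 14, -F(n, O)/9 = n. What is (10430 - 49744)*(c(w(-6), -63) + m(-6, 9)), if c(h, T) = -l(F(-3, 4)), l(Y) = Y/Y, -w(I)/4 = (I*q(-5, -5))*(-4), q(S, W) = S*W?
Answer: -511082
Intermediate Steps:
F(n, O) = -9*n
w(I) = 400*I (w(I) = -4*I*(-5*(-5))*(-4) = -4*I*25*(-4) = -4*25*I*(-4) = -(-400)*I = 400*I)
l(Y) = 1
c(h, T) = -1 (c(h, T) = -1*1 = -1)
(10430 - 49744)*(c(w(-6), -63) + m(-6, 9)) = (10430 - 49744)*(-1 + 14) = -39314*13 = -511082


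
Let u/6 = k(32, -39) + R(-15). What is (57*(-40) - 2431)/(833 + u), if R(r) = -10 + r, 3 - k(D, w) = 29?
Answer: -4711/527 ≈ -8.9393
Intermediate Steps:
k(D, w) = -26 (k(D, w) = 3 - 1*29 = 3 - 29 = -26)
u = -306 (u = 6*(-26 + (-10 - 15)) = 6*(-26 - 25) = 6*(-51) = -306)
(57*(-40) - 2431)/(833 + u) = (57*(-40) - 2431)/(833 - 306) = (-2280 - 2431)/527 = -4711*1/527 = -4711/527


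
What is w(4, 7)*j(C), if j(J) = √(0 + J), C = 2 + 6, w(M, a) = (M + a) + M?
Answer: 30*√2 ≈ 42.426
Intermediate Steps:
w(M, a) = a + 2*M
C = 8
j(J) = √J
w(4, 7)*j(C) = (7 + 2*4)*√8 = (7 + 8)*(2*√2) = 15*(2*√2) = 30*√2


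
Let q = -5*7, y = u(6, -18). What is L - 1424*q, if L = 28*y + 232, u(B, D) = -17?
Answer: 49596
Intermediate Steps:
y = -17
q = -35
L = -244 (L = 28*(-17) + 232 = -476 + 232 = -244)
L - 1424*q = -244 - 1424*(-35) = -244 + 49840 = 49596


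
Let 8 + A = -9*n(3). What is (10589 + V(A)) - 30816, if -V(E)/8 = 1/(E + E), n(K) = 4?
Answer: -222496/11 ≈ -20227.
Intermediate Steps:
A = -44 (A = -8 - 9*4 = -8 - 36 = -44)
V(E) = -4/E (V(E) = -8/(E + E) = -8*1/(2*E) = -4/E)
(10589 + V(A)) - 30816 = (10589 - 4/(-44)) - 30816 = (10589 - 4*(-1/44)) - 30816 = (10589 + 1/11) - 30816 = 116480/11 - 30816 = -222496/11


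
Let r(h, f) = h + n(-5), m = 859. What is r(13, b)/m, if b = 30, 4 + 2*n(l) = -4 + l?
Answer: 13/1718 ≈ 0.0075669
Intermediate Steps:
n(l) = -4 + l/2 (n(l) = -2 + (-4 + l)/2 = -2 + (-2 + l/2) = -4 + l/2)
r(h, f) = -13/2 + h (r(h, f) = h + (-4 + (1/2)*(-5)) = h + (-4 - 5/2) = h - 13/2 = -13/2 + h)
r(13, b)/m = (-13/2 + 13)/859 = (13/2)*(1/859) = 13/1718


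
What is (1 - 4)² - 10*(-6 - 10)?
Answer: 169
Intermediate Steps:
(1 - 4)² - 10*(-6 - 10) = (-3)² - 10*(-16) = 9 + 160 = 169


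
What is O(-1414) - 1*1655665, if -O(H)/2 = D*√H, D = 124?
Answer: -1655665 - 248*I*√1414 ≈ -1.6557e+6 - 9325.6*I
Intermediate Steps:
O(H) = -248*√H
O(-1414) - 1*1655665 = -248*I*√1414 - 1*1655665 = -248*I*√1414 - 1655665 = -1655665 - 248*I*√1414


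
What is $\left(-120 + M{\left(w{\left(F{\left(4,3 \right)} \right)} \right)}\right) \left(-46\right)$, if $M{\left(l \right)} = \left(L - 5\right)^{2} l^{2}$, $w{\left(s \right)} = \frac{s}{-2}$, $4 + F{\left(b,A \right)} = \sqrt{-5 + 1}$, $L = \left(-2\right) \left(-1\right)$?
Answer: $4278 + 1656 i \approx 4278.0 + 1656.0 i$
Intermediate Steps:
$L = 2$
$F{\left(b,A \right)} = -4 + 2 i$ ($F{\left(b,A \right)} = -4 + \sqrt{-5 + 1} = -4 + \sqrt{-4} = -4 + 2 i$)
$w{\left(s \right)} = - \frac{s}{2}$ ($w{\left(s \right)} = s \left(- \frac{1}{2}\right) = - \frac{s}{2}$)
$M{\left(l \right)} = 9 l^{2}$ ($M{\left(l \right)} = \left(2 - 5\right)^{2} l^{2} = \left(-3\right)^{2} l^{2} = 9 l^{2}$)
$\left(-120 + M{\left(w{\left(F{\left(4,3 \right)} \right)} \right)}\right) \left(-46\right) = \left(-120 + 9 \left(- \frac{-4 + 2 i}{2}\right)^{2}\right) \left(-46\right) = \left(-120 + 9 \left(2 - i\right)^{2}\right) \left(-46\right) = 5520 - 414 \left(2 - i\right)^{2}$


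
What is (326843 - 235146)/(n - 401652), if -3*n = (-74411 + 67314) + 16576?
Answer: -275091/1214435 ≈ -0.22652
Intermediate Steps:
n = -9479/3 (n = -((-74411 + 67314) + 16576)/3 = -(-7097 + 16576)/3 = -1/3*9479 = -9479/3 ≈ -3159.7)
(326843 - 235146)/(n - 401652) = (326843 - 235146)/(-9479/3 - 401652) = 91697/(-1214435/3) = 91697*(-3/1214435) = -275091/1214435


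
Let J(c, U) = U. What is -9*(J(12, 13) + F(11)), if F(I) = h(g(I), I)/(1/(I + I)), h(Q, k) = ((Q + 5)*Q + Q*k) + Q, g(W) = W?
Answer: -61101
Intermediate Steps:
h(Q, k) = Q + Q*k + Q*(5 + Q) (h(Q, k) = ((5 + Q)*Q + Q*k) + Q = (Q*(5 + Q) + Q*k) + Q = (Q*k + Q*(5 + Q)) + Q = Q + Q*k + Q*(5 + Q))
F(I) = 2*I²*(6 + 2*I) (F(I) = (I*(6 + I + I))/(1/(I + I)) = (I*(6 + 2*I))/(1/(2*I)) = (I*(6 + 2*I))/((1/(2*I))) = (I*(6 + 2*I))*(2*I) = 2*I²*(6 + 2*I))
-9*(J(12, 13) + F(11)) = -9*(13 + 4*11²*(3 + 11)) = -9*(13 + 4*121*14) = -9*(13 + 6776) = -9*6789 = -61101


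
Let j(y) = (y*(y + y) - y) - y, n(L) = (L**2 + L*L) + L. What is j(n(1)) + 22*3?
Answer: 78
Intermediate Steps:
n(L) = L + 2*L**2 (n(L) = (L**2 + L**2) + L = 2*L**2 + L = L + 2*L**2)
j(y) = -2*y + 2*y**2 (j(y) = (y*(2*y) - y) - y = (2*y**2 - y) - y = (-y + 2*y**2) - y = -2*y + 2*y**2)
j(n(1)) + 22*3 = 2*(1*(1 + 2*1))*(-1 + 1*(1 + 2*1)) + 22*3 = 2*(1*(1 + 2))*(-1 + 1*(1 + 2)) + 66 = 2*(1*3)*(-1 + 1*3) + 66 = 2*3*(-1 + 3) + 66 = 2*3*2 + 66 = 12 + 66 = 78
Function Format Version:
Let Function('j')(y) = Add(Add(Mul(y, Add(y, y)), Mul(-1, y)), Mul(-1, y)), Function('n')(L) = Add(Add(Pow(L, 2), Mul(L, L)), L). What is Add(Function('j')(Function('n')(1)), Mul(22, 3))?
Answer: 78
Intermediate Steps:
Function('n')(L) = Add(L, Mul(2, Pow(L, 2))) (Function('n')(L) = Add(Add(Pow(L, 2), Pow(L, 2)), L) = Add(Mul(2, Pow(L, 2)), L) = Add(L, Mul(2, Pow(L, 2))))
Function('j')(y) = Add(Mul(-2, y), Mul(2, Pow(y, 2))) (Function('j')(y) = Add(Add(Mul(y, Mul(2, y)), Mul(-1, y)), Mul(-1, y)) = Add(Add(Mul(2, Pow(y, 2)), Mul(-1, y)), Mul(-1, y)) = Add(Add(Mul(-1, y), Mul(2, Pow(y, 2))), Mul(-1, y)) = Add(Mul(-2, y), Mul(2, Pow(y, 2))))
Add(Function('j')(Function('n')(1)), Mul(22, 3)) = Add(Mul(2, Mul(1, Add(1, Mul(2, 1))), Add(-1, Mul(1, Add(1, Mul(2, 1))))), Mul(22, 3)) = Add(Mul(2, Mul(1, Add(1, 2)), Add(-1, Mul(1, Add(1, 2)))), 66) = Add(Mul(2, Mul(1, 3), Add(-1, Mul(1, 3))), 66) = Add(Mul(2, 3, Add(-1, 3)), 66) = Add(Mul(2, 3, 2), 66) = Add(12, 66) = 78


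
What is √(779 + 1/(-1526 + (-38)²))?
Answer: √5237914/82 ≈ 27.910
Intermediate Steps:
√(779 + 1/(-1526 + (-38)²)) = √(779 + 1/(-1526 + 1444)) = √(779 + 1/(-82)) = √(779 - 1/82) = √(63877/82) = √5237914/82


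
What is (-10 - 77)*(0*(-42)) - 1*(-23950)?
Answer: 23950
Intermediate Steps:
(-10 - 77)*(0*(-42)) - 1*(-23950) = -87*0 + 23950 = 0 + 23950 = 23950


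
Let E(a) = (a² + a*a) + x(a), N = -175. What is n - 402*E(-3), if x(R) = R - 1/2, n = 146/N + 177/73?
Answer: -74445158/12775 ≈ -5827.4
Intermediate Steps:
n = 20317/12775 (n = 146/(-175) + 177/73 = 146*(-1/175) + 177*(1/73) = -146/175 + 177/73 = 20317/12775 ≈ 1.5904)
x(R) = -½ + R (x(R) = R - 1*½ = R - ½ = -½ + R)
E(a) = -½ + a + 2*a² (E(a) = (a² + a*a) + (-½ + a) = (a² + a²) + (-½ + a) = 2*a² + (-½ + a) = -½ + a + 2*a²)
n - 402*E(-3) = 20317/12775 - 402*(-½ - 3 + 2*(-3)²) = 20317/12775 - 402*(-½ - 3 + 2*9) = 20317/12775 - 402*(-½ - 3 + 18) = 20317/12775 - 402*29/2 = 20317/12775 - 5829 = -74445158/12775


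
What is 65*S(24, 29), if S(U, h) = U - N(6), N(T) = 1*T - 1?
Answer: 1235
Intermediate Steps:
N(T) = -1 + T (N(T) = T - 1 = -1 + T)
S(U, h) = -5 + U (S(U, h) = U - (-1 + 6) = U - 1*5 = U - 5 = -5 + U)
65*S(24, 29) = 65*(-5 + 24) = 65*19 = 1235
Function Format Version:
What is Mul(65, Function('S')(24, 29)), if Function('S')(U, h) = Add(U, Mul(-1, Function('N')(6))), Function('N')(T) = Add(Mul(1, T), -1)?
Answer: 1235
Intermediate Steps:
Function('N')(T) = Add(-1, T) (Function('N')(T) = Add(T, -1) = Add(-1, T))
Function('S')(U, h) = Add(-5, U) (Function('S')(U, h) = Add(U, Mul(-1, Add(-1, 6))) = Add(U, Mul(-1, 5)) = Add(U, -5) = Add(-5, U))
Mul(65, Function('S')(24, 29)) = Mul(65, Add(-5, 24)) = Mul(65, 19) = 1235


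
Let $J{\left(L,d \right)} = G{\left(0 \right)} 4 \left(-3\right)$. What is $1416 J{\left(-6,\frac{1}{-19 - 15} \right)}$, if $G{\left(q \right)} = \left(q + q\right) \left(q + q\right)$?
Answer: $0$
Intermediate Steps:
$G{\left(q \right)} = 4 q^{2}$ ($G{\left(q \right)} = 2 q 2 q = 4 q^{2}$)
$J{\left(L,d \right)} = 0$ ($J{\left(L,d \right)} = 4 \cdot 0^{2} \cdot 4 \left(-3\right) = 4 \cdot 0 \left(-12\right) = 0 \left(-12\right) = 0$)
$1416 J{\left(-6,\frac{1}{-19 - 15} \right)} = 1416 \cdot 0 = 0$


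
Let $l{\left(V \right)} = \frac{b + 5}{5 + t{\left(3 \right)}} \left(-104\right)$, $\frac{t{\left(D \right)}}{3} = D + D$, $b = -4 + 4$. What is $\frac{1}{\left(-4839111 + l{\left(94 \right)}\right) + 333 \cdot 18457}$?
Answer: $\frac{23}{30062090} \approx 7.6508 \cdot 10^{-7}$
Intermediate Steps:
$b = 0$
$t{\left(D \right)} = 6 D$ ($t{\left(D \right)} = 3 \left(D + D\right) = 3 \cdot 2 D = 6 D$)
$l{\left(V \right)} = - \frac{520}{23}$ ($l{\left(V \right)} = \frac{0 + 5}{5 + 6 \cdot 3} \left(-104\right) = \frac{5}{5 + 18} \left(-104\right) = \frac{5}{23} \left(-104\right) = - \frac{520}{23}$)
$\frac{1}{\left(-4839111 + l{\left(94 \right)}\right) + 333 \cdot 18457} = \frac{1}{\left(-4839111 - \frac{520}{23}\right) + 333 \cdot 18457} = \frac{1}{- \frac{111300073}{23} + 6146181} = \frac{1}{\frac{30062090}{23}} = \frac{23}{30062090}$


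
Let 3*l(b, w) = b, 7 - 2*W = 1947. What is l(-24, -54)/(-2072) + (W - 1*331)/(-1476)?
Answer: 338435/382284 ≈ 0.88530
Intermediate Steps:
W = -970 (W = 7/2 - 1/2*1947 = 7/2 - 1947/2 = -970)
l(b, w) = b/3
l(-24, -54)/(-2072) + (W - 1*331)/(-1476) = ((1/3)*(-24))/(-2072) + (-970 - 1*331)/(-1476) = -8*(-1/2072) + (-970 - 331)*(-1/1476) = 1/259 - 1301*(-1/1476) = 1/259 + 1301/1476 = 338435/382284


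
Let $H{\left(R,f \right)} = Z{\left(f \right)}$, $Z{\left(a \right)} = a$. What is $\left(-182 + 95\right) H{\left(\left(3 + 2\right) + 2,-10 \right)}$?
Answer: $870$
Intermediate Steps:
$H{\left(R,f \right)} = f$
$\left(-182 + 95\right) H{\left(\left(3 + 2\right) + 2,-10 \right)} = \left(-182 + 95\right) \left(-10\right) = \left(-87\right) \left(-10\right) = 870$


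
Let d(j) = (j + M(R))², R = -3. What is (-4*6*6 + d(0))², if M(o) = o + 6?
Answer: 18225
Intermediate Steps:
M(o) = 6 + o
d(j) = (3 + j)² (d(j) = (j + (6 - 3))² = (j + 3)² = (3 + j)²)
(-4*6*6 + d(0))² = (-4*6*6 + (3 + 0)²)² = (-24*6 + 3²)² = (-144 + 9)² = (-135)² = 18225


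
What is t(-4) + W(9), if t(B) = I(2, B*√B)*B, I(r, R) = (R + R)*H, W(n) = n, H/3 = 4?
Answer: 9 + 768*I ≈ 9.0 + 768.0*I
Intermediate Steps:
H = 12 (H = 3*4 = 12)
I(r, R) = 24*R (I(r, R) = (R + R)*12 = (2*R)*12 = 24*R)
t(B) = 24*B^(5/2) (t(B) = (24*(B*√B))*B = (24*B^(3/2))*B = 24*B^(5/2))
t(-4) + W(9) = 24*(-4)^(5/2) + 9 = 24*(32*I) + 9 = 768*I + 9 = 9 + 768*I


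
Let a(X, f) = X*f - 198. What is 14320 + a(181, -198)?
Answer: -21716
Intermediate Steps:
a(X, f) = -198 + X*f
14320 + a(181, -198) = 14320 + (-198 + 181*(-198)) = 14320 + (-198 - 35838) = 14320 - 36036 = -21716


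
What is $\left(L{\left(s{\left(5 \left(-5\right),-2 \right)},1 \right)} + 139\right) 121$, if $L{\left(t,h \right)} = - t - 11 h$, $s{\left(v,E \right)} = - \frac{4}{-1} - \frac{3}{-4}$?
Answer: $\frac{59653}{4} \approx 14913.0$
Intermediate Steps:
$s{\left(v,E \right)} = \frac{19}{4}$ ($s{\left(v,E \right)} = \left(-4\right) \left(-1\right) - - \frac{3}{4} = 4 + \frac{3}{4} = \frac{19}{4}$)
$\left(L{\left(s{\left(5 \left(-5\right),-2 \right)},1 \right)} + 139\right) 121 = \left(\left(\left(-1\right) \frac{19}{4} - 11\right) + 139\right) 121 = \left(\left(- \frac{19}{4} - 11\right) + 139\right) 121 = \left(- \frac{63}{4} + 139\right) 121 = \frac{493}{4} \cdot 121 = \frac{59653}{4}$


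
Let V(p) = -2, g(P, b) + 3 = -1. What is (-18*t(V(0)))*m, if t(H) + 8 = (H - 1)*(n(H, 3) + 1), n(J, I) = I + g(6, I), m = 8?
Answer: 1152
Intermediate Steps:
g(P, b) = -4 (g(P, b) = -3 - 1 = -4)
n(J, I) = -4 + I (n(J, I) = I - 4 = -4 + I)
t(H) = -8 (t(H) = -8 + (H - 1)*((-4 + 3) + 1) = -8 + (-1 + H)*(-1 + 1) = -8 + (-1 + H)*0 = -8 + 0 = -8)
(-18*t(V(0)))*m = -18*(-8)*8 = 144*8 = 1152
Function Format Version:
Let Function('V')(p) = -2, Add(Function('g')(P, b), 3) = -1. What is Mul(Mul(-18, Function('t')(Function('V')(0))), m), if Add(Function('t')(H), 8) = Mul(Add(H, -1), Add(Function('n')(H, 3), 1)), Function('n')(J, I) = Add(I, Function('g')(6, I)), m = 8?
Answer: 1152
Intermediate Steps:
Function('g')(P, b) = -4 (Function('g')(P, b) = Add(-3, -1) = -4)
Function('n')(J, I) = Add(-4, I) (Function('n')(J, I) = Add(I, -4) = Add(-4, I))
Function('t')(H) = -8 (Function('t')(H) = Add(-8, Mul(Add(H, -1), Add(Add(-4, 3), 1))) = Add(-8, Mul(Add(-1, H), Add(-1, 1))) = Add(-8, Mul(Add(-1, H), 0)) = Add(-8, 0) = -8)
Mul(Mul(-18, Function('t')(Function('V')(0))), m) = Mul(Mul(-18, -8), 8) = Mul(144, 8) = 1152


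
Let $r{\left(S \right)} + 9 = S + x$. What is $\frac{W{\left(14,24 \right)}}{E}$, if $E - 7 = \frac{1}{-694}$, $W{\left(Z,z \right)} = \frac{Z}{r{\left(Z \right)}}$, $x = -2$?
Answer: $\frac{9716}{14571} \approx 0.6668$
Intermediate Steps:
$r{\left(S \right)} = -11 + S$ ($r{\left(S \right)} = -9 + \left(S - 2\right) = -9 + \left(-2 + S\right) = -11 + S$)
$W{\left(Z,z \right)} = \frac{Z}{-11 + Z}$
$E = \frac{4857}{694}$ ($E = 7 + \frac{1}{-694} = 7 - \frac{1}{694} = \frac{4857}{694} \approx 6.9986$)
$\frac{W{\left(14,24 \right)}}{E} = \frac{14 \frac{1}{-11 + 14}}{\frac{4857}{694}} = \frac{14}{3} \cdot \frac{694}{4857} = \frac{9716}{14571}$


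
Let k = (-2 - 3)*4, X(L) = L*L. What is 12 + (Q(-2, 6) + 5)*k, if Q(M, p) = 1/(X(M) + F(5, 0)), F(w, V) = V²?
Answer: -93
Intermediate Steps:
X(L) = L²
k = -20 (k = -5*4 = -20)
Q(M, p) = M⁻² (Q(M, p) = 1/(M² + 0²) = 1/(M² + 0) = 1/(M²) = M⁻²)
12 + (Q(-2, 6) + 5)*k = 12 + ((-2)⁻² + 5)*(-20) = 12 + (¼ + 5)*(-20) = 12 + (21/4)*(-20) = 12 - 105 = -93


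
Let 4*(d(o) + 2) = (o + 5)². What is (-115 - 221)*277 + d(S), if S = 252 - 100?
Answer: -347647/4 ≈ -86912.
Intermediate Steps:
S = 152
d(o) = -2 + (5 + o)²/4 (d(o) = -2 + (o + 5)²/4 = -2 + (5 + o)²/4)
(-115 - 221)*277 + d(S) = (-115 - 221)*277 + (-2 + (5 + 152)²/4) = -336*277 + (-2 + (¼)*157²) = -93072 + (-2 + (¼)*24649) = -93072 + (-2 + 24649/4) = -93072 + 24641/4 = -347647/4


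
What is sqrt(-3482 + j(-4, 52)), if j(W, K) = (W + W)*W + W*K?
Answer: I*sqrt(3658) ≈ 60.481*I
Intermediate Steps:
j(W, K) = 2*W**2 + K*W (j(W, K) = (2*W)*W + K*W = 2*W**2 + K*W)
sqrt(-3482 + j(-4, 52)) = sqrt(-3482 - 4*(52 + 2*(-4))) = sqrt(-3482 - 4*(52 - 8)) = sqrt(-3482 - 4*44) = sqrt(-3482 - 176) = sqrt(-3658) = I*sqrt(3658)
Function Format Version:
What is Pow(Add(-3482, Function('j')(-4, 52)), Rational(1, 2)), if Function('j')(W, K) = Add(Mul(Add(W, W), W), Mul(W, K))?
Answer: Mul(I, Pow(3658, Rational(1, 2))) ≈ Mul(60.481, I)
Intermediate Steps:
Function('j')(W, K) = Add(Mul(2, Pow(W, 2)), Mul(K, W)) (Function('j')(W, K) = Add(Mul(Mul(2, W), W), Mul(K, W)) = Add(Mul(2, Pow(W, 2)), Mul(K, W)))
Pow(Add(-3482, Function('j')(-4, 52)), Rational(1, 2)) = Pow(Add(-3482, Mul(-4, Add(52, Mul(2, -4)))), Rational(1, 2)) = Pow(Add(-3482, Mul(-4, Add(52, -8))), Rational(1, 2)) = Pow(Add(-3482, Mul(-4, 44)), Rational(1, 2)) = Pow(Add(-3482, -176), Rational(1, 2)) = Pow(-3658, Rational(1, 2)) = Mul(I, Pow(3658, Rational(1, 2)))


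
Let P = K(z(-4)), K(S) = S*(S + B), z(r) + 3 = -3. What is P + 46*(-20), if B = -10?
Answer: -824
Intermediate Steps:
z(r) = -6 (z(r) = -3 - 3 = -6)
K(S) = S*(-10 + S) (K(S) = S*(S - 10) = S*(-10 + S))
P = 96 (P = -6*(-10 - 6) = -6*(-16) = 96)
P + 46*(-20) = 96 + 46*(-20) = 96 - 920 = -824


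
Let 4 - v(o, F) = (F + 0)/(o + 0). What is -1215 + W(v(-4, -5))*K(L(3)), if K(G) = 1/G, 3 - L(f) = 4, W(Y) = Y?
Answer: -4871/4 ≈ -1217.8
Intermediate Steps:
v(o, F) = 4 - F/o (v(o, F) = 4 - (F + 0)/(o + 0) = 4 - F/o)
L(f) = -1 (L(f) = 3 - 1*4 = 3 - 4 = -1)
-1215 + W(v(-4, -5))*K(L(3)) = -1215 + (4 - 1*(-5)/(-4))/(-1) = -1215 + (4 - 1*(-5)*(-¼))*(-1) = -1215 + (4 - 5/4)*(-1) = -1215 + (11/4)*(-1) = -1215 - 11/4 = -4871/4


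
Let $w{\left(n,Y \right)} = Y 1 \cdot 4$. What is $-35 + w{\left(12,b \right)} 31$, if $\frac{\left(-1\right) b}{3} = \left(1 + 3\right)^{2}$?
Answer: $-5987$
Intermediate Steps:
$b = -48$ ($b = - 3 \left(1 + 3\right)^{2} = - 3 \cdot 4^{2} = \left(-3\right) 16 = -48$)
$w{\left(n,Y \right)} = 4 Y$ ($w{\left(n,Y \right)} = Y 4 = 4 Y$)
$-35 + w{\left(12,b \right)} 31 = -35 + 4 \left(-48\right) 31 = -35 - 5952 = -5987$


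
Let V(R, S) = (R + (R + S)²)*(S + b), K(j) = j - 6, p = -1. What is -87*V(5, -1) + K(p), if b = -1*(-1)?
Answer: -7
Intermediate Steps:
K(j) = -6 + j
b = 1
V(R, S) = (1 + S)*(R + (R + S)²) (V(R, S) = (R + (R + S)²)*(S + 1) = (R + (R + S)²)*(1 + S) = (1 + S)*(R + (R + S)²))
-87*V(5, -1) + K(p) = -87*(5 + (5 - 1)² + 5*(-1) - (5 - 1)²) + (-6 - 1) = -87*(5 + 4² - 5 - 1*4²) - 7 = -87*(5 + 16 - 5 - 1*16) - 7 = -87*(5 + 16 - 5 - 16) - 7 = -87*0 - 7 = 0 - 7 = -7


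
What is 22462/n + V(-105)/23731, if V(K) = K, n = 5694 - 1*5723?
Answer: -533048767/688199 ≈ -774.56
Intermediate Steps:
n = -29 (n = 5694 - 5723 = -29)
22462/n + V(-105)/23731 = 22462/(-29) - 105/23731 = 22462*(-1/29) - 105*1/23731 = -22462/29 - 105/23731 = -533048767/688199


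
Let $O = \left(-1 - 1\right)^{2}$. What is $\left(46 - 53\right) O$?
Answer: $-28$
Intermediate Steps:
$O = 4$ ($O = \left(-2\right)^{2} = 4$)
$\left(46 - 53\right) O = \left(46 - 53\right) 4 = \left(-7\right) 4 = -28$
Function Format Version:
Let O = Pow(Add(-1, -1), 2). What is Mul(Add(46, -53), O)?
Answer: -28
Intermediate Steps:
O = 4 (O = Pow(-2, 2) = 4)
Mul(Add(46, -53), O) = Mul(Add(46, -53), 4) = Mul(-7, 4) = -28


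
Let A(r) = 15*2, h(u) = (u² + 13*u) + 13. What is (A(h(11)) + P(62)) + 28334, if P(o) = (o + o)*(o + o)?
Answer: 43740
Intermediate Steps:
h(u) = 13 + u² + 13*u
A(r) = 30
P(o) = 4*o² (P(o) = (2*o)*(2*o) = 4*o²)
(A(h(11)) + P(62)) + 28334 = (30 + 4*62²) + 28334 = (30 + 4*3844) + 28334 = (30 + 15376) + 28334 = 15406 + 28334 = 43740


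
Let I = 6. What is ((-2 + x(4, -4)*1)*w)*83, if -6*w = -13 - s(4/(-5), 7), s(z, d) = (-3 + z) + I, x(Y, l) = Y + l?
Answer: -6308/15 ≈ -420.53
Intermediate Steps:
s(z, d) = 3 + z (s(z, d) = (-3 + z) + 6 = 3 + z)
w = 38/15 (w = -(-13 - (3 + 4/(-5)))/6 = -(-13 - (3 + 4*(-⅕)))/6 = -(-13 - (3 - ⅘))/6 = -(-13 - 1*11/5)/6 = -(-13 - 11/5)/6 = -⅙*(-76/5) = 38/15 ≈ 2.5333)
((-2 + x(4, -4)*1)*w)*83 = ((-2 + (4 - 4)*1)*(38/15))*83 = ((-2 + 0*1)*(38/15))*83 = ((-2 + 0)*(38/15))*83 = -2*38/15*83 = -76/15*83 = -6308/15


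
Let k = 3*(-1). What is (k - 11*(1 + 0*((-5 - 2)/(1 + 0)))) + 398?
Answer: 384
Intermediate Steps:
k = -3
(k - 11*(1 + 0*((-5 - 2)/(1 + 0)))) + 398 = (-3 - 11*(1 + 0*((-5 - 2)/(1 + 0)))) + 398 = (-3 - 11*(1 + 0*(-7/1))) + 398 = (-3 - 11*(1 + 0*(-7*1))) + 398 = (-3 - 11*(1 + 0*(-7))) + 398 = (-3 - 11*(1 + 0)) + 398 = (-3 - 11*1) + 398 = (-3 - 11) + 398 = -14 + 398 = 384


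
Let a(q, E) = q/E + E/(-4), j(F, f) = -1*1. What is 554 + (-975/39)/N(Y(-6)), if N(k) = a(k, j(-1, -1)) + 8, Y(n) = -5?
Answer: 29262/53 ≈ 552.11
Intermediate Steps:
j(F, f) = -1
a(q, E) = -E/4 + q/E (a(q, E) = q/E + E*(-¼) = q/E - E/4 = -E/4 + q/E)
N(k) = 33/4 - k (N(k) = (-¼*(-1) + k/(-1)) + 8 = (¼ + k*(-1)) + 8 = (¼ - k) + 8 = 33/4 - k)
554 + (-975/39)/N(Y(-6)) = 554 + (-975/39)/(33/4 - 1*(-5)) = 554 + (-975*1/39)/(33/4 + 5) = 554 - 25/(53/4) = 554 + (4/53)*(-25) = 554 - 100/53 = 29262/53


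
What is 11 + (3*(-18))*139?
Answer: -7495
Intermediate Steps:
11 + (3*(-18))*139 = 11 - 54*139 = 11 - 7506 = -7495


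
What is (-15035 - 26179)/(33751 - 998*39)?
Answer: 41214/5171 ≈ 7.9702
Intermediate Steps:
(-15035 - 26179)/(33751 - 998*39) = -41214/(33751 - 38922) = -41214/(-5171) = -41214*(-1/5171) = 41214/5171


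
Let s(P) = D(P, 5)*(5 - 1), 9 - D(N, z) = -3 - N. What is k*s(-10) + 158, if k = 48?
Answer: 542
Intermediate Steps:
D(N, z) = 12 + N (D(N, z) = 9 - (-3 - N) = 9 + (3 + N) = 12 + N)
s(P) = 48 + 4*P (s(P) = (12 + P)*(5 - 1) = (12 + P)*4 = 48 + 4*P)
k*s(-10) + 158 = 48*(48 + 4*(-10)) + 158 = 48*(48 - 40) + 158 = 48*8 + 158 = 384 + 158 = 542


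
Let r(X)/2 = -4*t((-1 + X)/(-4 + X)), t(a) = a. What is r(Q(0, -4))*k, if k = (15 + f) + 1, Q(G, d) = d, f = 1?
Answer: -85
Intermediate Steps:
r(X) = -8*(-1 + X)/(-4 + X) (r(X) = 2*(-4*(-1 + X)/(-4 + X)) = -8*(-1 + X)/(-4 + X))
k = 17 (k = (15 + 1) + 1 = 16 + 1 = 17)
r(Q(0, -4))*k = (8*(1 - 1*(-4))/(-4 - 4))*17 = (8*(1 + 4)/(-8))*17 = (8*(-⅛)*5)*17 = -5*17 = -85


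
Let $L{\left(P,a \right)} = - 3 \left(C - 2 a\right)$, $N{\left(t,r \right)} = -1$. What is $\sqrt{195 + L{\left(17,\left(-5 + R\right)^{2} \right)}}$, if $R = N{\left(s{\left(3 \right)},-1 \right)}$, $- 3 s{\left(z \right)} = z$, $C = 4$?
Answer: $\sqrt{399} \approx 19.975$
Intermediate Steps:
$s{\left(z \right)} = - \frac{z}{3}$
$R = -1$
$L{\left(P,a \right)} = -12 + 6 a$ ($L{\left(P,a \right)} = - 3 \left(4 - 2 a\right) = -12 + 6 a$)
$\sqrt{195 + L{\left(17,\left(-5 + R\right)^{2} \right)}} = \sqrt{195 - \left(12 - 6 \left(-5 - 1\right)^{2}\right)} = \sqrt{195 - \left(12 - 6 \left(-6\right)^{2}\right)} = \sqrt{195 + \left(-12 + 6 \cdot 36\right)} = \sqrt{195 + \left(-12 + 216\right)} = \sqrt{195 + 204} = \sqrt{399}$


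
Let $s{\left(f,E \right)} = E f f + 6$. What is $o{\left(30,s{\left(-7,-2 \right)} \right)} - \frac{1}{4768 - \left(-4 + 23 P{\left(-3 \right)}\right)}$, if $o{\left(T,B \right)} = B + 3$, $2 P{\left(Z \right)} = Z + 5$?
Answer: $- \frac{422662}{4749} \approx -89.0$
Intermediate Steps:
$P{\left(Z \right)} = \frac{5}{2} + \frac{Z}{2}$ ($P{\left(Z \right)} = \frac{Z + 5}{2} = \frac{5 + Z}{2} = \frac{5}{2} + \frac{Z}{2}$)
$s{\left(f,E \right)} = 6 + E f^{2}$ ($s{\left(f,E \right)} = E f^{2} + 6 = 6 + E f^{2}$)
$o{\left(T,B \right)} = 3 + B$
$o{\left(30,s{\left(-7,-2 \right)} \right)} - \frac{1}{4768 - \left(-4 + 23 P{\left(-3 \right)}\right)} = \left(3 + \left(6 - 2 \left(-7\right)^{2}\right)\right) - \frac{1}{4768 + \left(- 23 \left(\frac{5}{2} + \frac{1}{2} \left(-3\right)\right) + 2 \cdot 2\right)} = \left(3 + \left(6 - 98\right)\right) - \frac{1}{4768 + \left(- 23 \left(\frac{5}{2} - \frac{3}{2}\right) + 4\right)} = \left(3 + \left(6 - 98\right)\right) - \frac{1}{4768 + \left(\left(-23\right) 1 + 4\right)} = \left(3 - 92\right) - \frac{1}{4768 + \left(-23 + 4\right)} = -89 - \frac{1}{4768 - 19} = -89 - \frac{1}{4749} = - \frac{422662}{4749}$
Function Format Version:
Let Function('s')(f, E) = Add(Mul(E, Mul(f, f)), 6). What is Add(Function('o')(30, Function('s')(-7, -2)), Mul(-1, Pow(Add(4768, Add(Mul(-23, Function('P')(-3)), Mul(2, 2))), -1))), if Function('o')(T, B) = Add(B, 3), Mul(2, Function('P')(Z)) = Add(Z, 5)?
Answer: Rational(-422662, 4749) ≈ -89.000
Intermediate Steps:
Function('P')(Z) = Add(Rational(5, 2), Mul(Rational(1, 2), Z)) (Function('P')(Z) = Mul(Rational(1, 2), Add(Z, 5)) = Mul(Rational(1, 2), Add(5, Z)) = Add(Rational(5, 2), Mul(Rational(1, 2), Z)))
Function('s')(f, E) = Add(6, Mul(E, Pow(f, 2))) (Function('s')(f, E) = Add(Mul(E, Pow(f, 2)), 6) = Add(6, Mul(E, Pow(f, 2))))
Function('o')(T, B) = Add(3, B)
Add(Function('o')(30, Function('s')(-7, -2)), Mul(-1, Pow(Add(4768, Add(Mul(-23, Function('P')(-3)), Mul(2, 2))), -1))) = Add(Add(3, Add(6, Mul(-2, Pow(-7, 2)))), Mul(-1, Pow(Add(4768, Add(Mul(-23, Add(Rational(5, 2), Mul(Rational(1, 2), -3))), Mul(2, 2))), -1))) = Add(Add(3, Add(6, Mul(-2, 49))), Mul(-1, Pow(Add(4768, Add(Mul(-23, Add(Rational(5, 2), Rational(-3, 2))), 4)), -1))) = Add(Add(3, Add(6, -98)), Mul(-1, Pow(Add(4768, Add(Mul(-23, 1), 4)), -1))) = Add(Add(3, -92), Mul(-1, Pow(Add(4768, Add(-23, 4)), -1))) = Add(-89, Mul(-1, Pow(Add(4768, -19), -1))) = Add(-89, Mul(-1, Pow(4749, -1))) = Add(-89, Mul(-1, Rational(1, 4749))) = Add(-89, Rational(-1, 4749)) = Rational(-422662, 4749)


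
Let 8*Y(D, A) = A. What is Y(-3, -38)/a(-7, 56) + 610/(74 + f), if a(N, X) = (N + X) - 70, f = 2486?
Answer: 2497/5376 ≈ 0.46447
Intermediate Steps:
a(N, X) = -70 + N + X
Y(D, A) = A/8
Y(-3, -38)/a(-7, 56) + 610/(74 + f) = ((⅛)*(-38))/(-70 - 7 + 56) + 610/(74 + 2486) = -19/4/(-21) + 610/2560 = -19/4*(-1/21) + 610*(1/2560) = 19/84 + 61/256 = 2497/5376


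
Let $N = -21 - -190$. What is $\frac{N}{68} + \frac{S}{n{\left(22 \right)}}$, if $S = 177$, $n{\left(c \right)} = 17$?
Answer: $\frac{877}{68} \approx 12.897$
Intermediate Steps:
$N = 169$ ($N = -21 + 190 = 169$)
$\frac{N}{68} + \frac{S}{n{\left(22 \right)}} = \frac{169}{68} + \frac{177}{17} = \frac{877}{68}$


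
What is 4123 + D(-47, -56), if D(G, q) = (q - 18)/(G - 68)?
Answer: 474219/115 ≈ 4123.6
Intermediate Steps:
D(G, q) = (-18 + q)/(-68 + G)
4123 + D(-47, -56) = 4123 + (-18 - 56)/(-68 - 47) = 4123 - 74/(-115) = 4123 - 1/115*(-74) = 4123 + 74/115 = 474219/115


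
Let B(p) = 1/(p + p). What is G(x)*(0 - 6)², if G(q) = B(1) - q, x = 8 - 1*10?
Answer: 90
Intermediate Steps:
B(p) = 1/(2*p)
x = -2 (x = 8 - 10 = -2)
G(q) = ½ - q (G(q) = (½)/1 - q = (½)*1 - q = ½ - q)
G(x)*(0 - 6)² = (½ - 1*(-2))*(0 - 6)² = (½ + 2)*(-6)² = (5/2)*36 = 90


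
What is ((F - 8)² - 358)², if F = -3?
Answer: 56169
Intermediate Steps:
((F - 8)² - 358)² = ((-3 - 8)² - 358)² = ((-11)² - 358)² = (121 - 358)² = (-237)² = 56169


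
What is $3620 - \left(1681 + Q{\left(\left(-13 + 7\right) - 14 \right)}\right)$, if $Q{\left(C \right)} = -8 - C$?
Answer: $1927$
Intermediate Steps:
$3620 - \left(1681 + Q{\left(\left(-13 + 7\right) - 14 \right)}\right) = 3620 - \left(1673 - \left(\left(-13 + 7\right) - 14\right)\right) = 3620 - \left(1673 - \left(-6 - 14\right)\right) = 3620 - \left(1673 + 20\right) = 3620 - 1693 = 1927$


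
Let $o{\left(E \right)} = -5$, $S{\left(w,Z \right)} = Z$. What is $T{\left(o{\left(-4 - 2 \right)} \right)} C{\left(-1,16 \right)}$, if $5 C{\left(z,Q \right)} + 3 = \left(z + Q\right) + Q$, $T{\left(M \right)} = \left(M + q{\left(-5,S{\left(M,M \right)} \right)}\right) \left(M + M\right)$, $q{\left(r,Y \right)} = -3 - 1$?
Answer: $504$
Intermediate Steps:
$q{\left(r,Y \right)} = -4$ ($q{\left(r,Y \right)} = -3 - 1 = -4$)
$T{\left(M \right)} = 2 M \left(-4 + M\right)$ ($T{\left(M \right)} = \left(M - 4\right) \left(M + M\right) = \left(-4 + M\right) 2 M = 2 M \left(-4 + M\right)$)
$C{\left(z,Q \right)} = - \frac{3}{5} + \frac{z}{5} + \frac{2 Q}{5}$ ($C{\left(z,Q \right)} = - \frac{3}{5} + \frac{\left(z + Q\right) + Q}{5} = - \frac{3}{5} + \frac{\left(Q + z\right) + Q}{5} = - \frac{3}{5} + \frac{z + 2 Q}{5} = - \frac{3}{5} + \left(\frac{z}{5} + \frac{2 Q}{5}\right) = - \frac{3}{5} + \frac{z}{5} + \frac{2 Q}{5}$)
$T{\left(o{\left(-4 - 2 \right)} \right)} C{\left(-1,16 \right)} = 2 \left(-5\right) \left(-4 - 5\right) \left(- \frac{3}{5} + \frac{1}{5} \left(-1\right) + \frac{2}{5} \cdot 16\right) = 2 \left(-5\right) \left(-9\right) \left(- \frac{3}{5} - \frac{1}{5} + \frac{32}{5}\right) = 90 \cdot \frac{28}{5} = 504$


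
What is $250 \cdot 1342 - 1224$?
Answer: $334276$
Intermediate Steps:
$250 \cdot 1342 - 1224 = 335500 - 1224 = 334276$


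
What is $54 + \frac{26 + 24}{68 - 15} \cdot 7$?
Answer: $\frac{3212}{53} \approx 60.604$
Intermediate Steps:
$54 + \frac{26 + 24}{68 - 15} \cdot 7 = 54 + \frac{50}{53} \cdot 7 = 54 + \frac{350}{53} = \frac{3212}{53}$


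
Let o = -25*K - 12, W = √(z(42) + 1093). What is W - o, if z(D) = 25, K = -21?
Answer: -513 + √1118 ≈ -479.56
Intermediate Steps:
W = √1118 (W = √(25 + 1093) = √1118 ≈ 33.437)
o = 513 (o = -25*(-21) - 12 = 525 - 12 = 513)
W - o = √1118 - 1*513 = √1118 - 513 = -513 + √1118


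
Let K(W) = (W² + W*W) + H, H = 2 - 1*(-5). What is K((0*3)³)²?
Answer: 49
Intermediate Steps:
H = 7 (H = 2 + 5 = 7)
K(W) = 7 + 2*W² (K(W) = (W² + W*W) + 7 = (W² + W²) + 7 = 2*W² + 7 = 7 + 2*W²)
K((0*3)³)² = (7 + 2*((0*3)³)²)² = (7 + 2*(0³)²)² = (7 + 2*0²)² = (7 + 2*0)² = (7 + 0)² = 7² = 49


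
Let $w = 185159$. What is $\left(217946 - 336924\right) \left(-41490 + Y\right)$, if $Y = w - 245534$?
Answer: $12119693970$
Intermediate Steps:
$Y = -60375$ ($Y = 185159 - 245534 = -60375$)
$\left(217946 - 336924\right) \left(-41490 + Y\right) = \left(217946 - 336924\right) \left(-41490 - 60375\right) = \left(-118978\right) \left(-101865\right) = 12119693970$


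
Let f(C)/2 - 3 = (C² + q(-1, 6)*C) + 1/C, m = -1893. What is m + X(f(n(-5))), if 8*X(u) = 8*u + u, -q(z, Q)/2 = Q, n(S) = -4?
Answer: -27885/16 ≈ -1742.8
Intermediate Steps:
q(z, Q) = -2*Q
f(C) = 6 - 24*C + 2/C + 2*C² (f(C) = 6 + 2*((C² + (-2*6)*C) + 1/C) = 6 + 2*((C² - 12*C) + 1/C) = 6 + 2*(1/C + C² - 12*C) = 6 + (-24*C + 2/C + 2*C²) = 6 - 24*C + 2/C + 2*C²)
X(u) = 9*u/8 (X(u) = (8*u + u)/8 = (9*u)/8 = 9*u/8)
m + X(f(n(-5))) = -1893 + 9*(6 - 24*(-4) + 2/(-4) + 2*(-4)²)/8 = -1893 + 9*(6 + 96 + 2*(-¼) + 2*16)/8 = -1893 + 9*(6 + 96 - ½ + 32)/8 = -1893 + (9/8)*(267/2) = -1893 + 2403/16 = -27885/16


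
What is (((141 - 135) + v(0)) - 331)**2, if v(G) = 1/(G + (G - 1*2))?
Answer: 423801/4 ≈ 1.0595e+5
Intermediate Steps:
v(G) = 1/(-2 + 2*G) (v(G) = 1/(G + (G - 2)) = 1/(G + (-2 + G)) = 1/(-2 + 2*G))
(((141 - 135) + v(0)) - 331)**2 = (((141 - 135) + 1/(2*(-1 + 0))) - 331)**2 = ((6 + (1/2)/(-1)) - 331)**2 = ((6 + (1/2)*(-1)) - 331)**2 = ((6 - 1/2) - 331)**2 = (11/2 - 331)**2 = (-651/2)**2 = 423801/4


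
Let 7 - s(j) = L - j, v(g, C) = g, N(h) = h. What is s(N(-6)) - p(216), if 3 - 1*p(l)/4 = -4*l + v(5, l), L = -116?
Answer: -3331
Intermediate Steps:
s(j) = 123 + j (s(j) = 7 - (-116 - j) = 7 + (116 + j) = 123 + j)
p(l) = -8 + 16*l (p(l) = 12 - 4*(-4*l + 5) = 12 - 4*(5 - 4*l) = 12 + (-20 + 16*l) = -8 + 16*l)
s(N(-6)) - p(216) = (123 - 6) - (-8 + 16*216) = 117 - (-8 + 3456) = 117 - 1*3448 = 117 - 3448 = -3331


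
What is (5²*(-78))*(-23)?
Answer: 44850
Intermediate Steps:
(5²*(-78))*(-23) = (25*(-78))*(-23) = -1950*(-23) = 44850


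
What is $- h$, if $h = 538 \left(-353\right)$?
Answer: $189914$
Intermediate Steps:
$h = -189914$
$- h = \left(-1\right) \left(-189914\right) = 189914$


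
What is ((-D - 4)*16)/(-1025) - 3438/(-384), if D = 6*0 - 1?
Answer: 590397/65600 ≈ 9.0000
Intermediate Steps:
D = -1 (D = 0 - 1 = -1)
((-D - 4)*16)/(-1025) - 3438/(-384) = ((-1*(-1) - 4)*16)/(-1025) - 3438/(-384) = ((1 - 4)*16)*(-1/1025) - 3438*(-1/384) = -3*16*(-1/1025) + 573/64 = -48*(-1/1025) + 573/64 = 48/1025 + 573/64 = 590397/65600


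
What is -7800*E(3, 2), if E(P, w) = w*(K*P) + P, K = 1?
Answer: -70200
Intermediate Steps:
E(P, w) = P + P*w (E(P, w) = w*(1*P) + P = w*P + P = P*w + P = P + P*w)
-7800*E(3, 2) = -23400*(1 + 2) = -23400*3 = -7800*9 = -70200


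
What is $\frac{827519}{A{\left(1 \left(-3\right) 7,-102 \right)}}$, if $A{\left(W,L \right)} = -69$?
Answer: $- \frac{827519}{69} \approx -11993.0$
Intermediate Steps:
$\frac{827519}{A{\left(1 \left(-3\right) 7,-102 \right)}} = \frac{827519}{-69} = 827519 \left(- \frac{1}{69}\right) = - \frac{827519}{69}$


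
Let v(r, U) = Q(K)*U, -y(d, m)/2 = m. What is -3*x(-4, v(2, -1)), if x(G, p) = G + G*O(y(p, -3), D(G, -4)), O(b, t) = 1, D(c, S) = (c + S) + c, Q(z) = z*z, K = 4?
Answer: 24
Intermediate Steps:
y(d, m) = -2*m
Q(z) = z²
D(c, S) = S + 2*c (D(c, S) = (S + c) + c = S + 2*c)
v(r, U) = 16*U (v(r, U) = 4²*U = 16*U)
x(G, p) = 2*G (x(G, p) = G + G*1 = G + G = 2*G)
-3*x(-4, v(2, -1)) = -6*(-4) = -3*(-8) = 24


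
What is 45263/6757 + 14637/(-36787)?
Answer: 1566187772/248569759 ≈ 6.3008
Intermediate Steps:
45263/6757 + 14637/(-36787) = 45263*(1/6757) + 14637*(-1/36787) = 45263/6757 - 14637/36787 = 1566187772/248569759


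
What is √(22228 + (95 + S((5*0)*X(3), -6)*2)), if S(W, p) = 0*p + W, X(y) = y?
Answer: √22323 ≈ 149.41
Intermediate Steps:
S(W, p) = W (S(W, p) = 0 + W = W)
√(22228 + (95 + S((5*0)*X(3), -6)*2)) = √(22228 + (95 + ((5*0)*3)*2)) = √(22228 + (95 + (0*3)*2)) = √(22228 + (95 + 0*2)) = √(22228 + (95 + 0)) = √(22228 + 95) = √22323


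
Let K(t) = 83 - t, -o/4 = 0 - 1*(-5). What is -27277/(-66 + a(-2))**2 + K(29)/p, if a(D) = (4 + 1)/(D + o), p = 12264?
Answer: -26965921351/4339103356 ≈ -6.2146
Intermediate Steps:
o = -20 (o = -4*(0 - 1*(-5)) = -4*(0 + 5) = -4*5 = -20)
a(D) = 5/(-20 + D) (a(D) = (4 + 1)/(D - 20) = 5/(-20 + D))
-27277/(-66 + a(-2))**2 + K(29)/p = -27277/(-66 + 5/(-20 - 2))**2 + (83 - 1*29)/12264 = -27277/(-66 + 5/(-22))**2 + (83 - 29)*(1/12264) = -27277/(-66 + 5*(-1/22))**2 + 54*(1/12264) = -27277/(-66 - 5/22)**2 + 9/2044 = -27277/((-1457/22)**2) + 9/2044 = -27277/2122849/484 + 9/2044 = -27277*484/2122849 + 9/2044 = -13202068/2122849 + 9/2044 = -26965921351/4339103356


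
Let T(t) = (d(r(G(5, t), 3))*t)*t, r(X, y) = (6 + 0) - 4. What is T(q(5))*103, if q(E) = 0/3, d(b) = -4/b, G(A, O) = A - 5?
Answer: 0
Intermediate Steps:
G(A, O) = -5 + A
r(X, y) = 2 (r(X, y) = 6 - 4 = 2)
q(E) = 0 (q(E) = 0*(⅓) = 0)
T(t) = -2*t² (T(t) = ((-4/2)*t)*t = ((-4*½)*t)*t = (-2*t)*t = -2*t²)
T(q(5))*103 = -2*0²*103 = -2*0*103 = 0*103 = 0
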